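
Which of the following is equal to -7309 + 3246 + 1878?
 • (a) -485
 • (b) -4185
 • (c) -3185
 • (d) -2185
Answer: d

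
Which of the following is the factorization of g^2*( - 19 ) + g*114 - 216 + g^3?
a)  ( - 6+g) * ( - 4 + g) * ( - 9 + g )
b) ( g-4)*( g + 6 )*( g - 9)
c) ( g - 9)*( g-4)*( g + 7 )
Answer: a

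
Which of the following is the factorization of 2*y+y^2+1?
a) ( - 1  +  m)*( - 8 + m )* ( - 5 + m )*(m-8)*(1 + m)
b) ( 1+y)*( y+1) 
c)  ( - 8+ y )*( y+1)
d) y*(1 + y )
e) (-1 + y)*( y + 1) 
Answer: b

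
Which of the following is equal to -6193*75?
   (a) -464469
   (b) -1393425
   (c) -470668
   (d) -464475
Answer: d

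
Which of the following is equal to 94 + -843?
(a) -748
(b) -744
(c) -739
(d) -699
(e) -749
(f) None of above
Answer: e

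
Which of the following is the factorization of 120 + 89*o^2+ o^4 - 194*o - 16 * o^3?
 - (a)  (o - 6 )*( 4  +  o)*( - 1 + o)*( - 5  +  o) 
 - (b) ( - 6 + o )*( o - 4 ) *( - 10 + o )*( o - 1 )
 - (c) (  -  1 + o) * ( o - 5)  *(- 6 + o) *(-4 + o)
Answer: c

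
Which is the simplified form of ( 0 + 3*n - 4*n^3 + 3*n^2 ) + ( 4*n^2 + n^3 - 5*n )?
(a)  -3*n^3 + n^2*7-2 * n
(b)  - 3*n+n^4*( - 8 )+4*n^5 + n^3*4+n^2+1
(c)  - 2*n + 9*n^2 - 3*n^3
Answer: a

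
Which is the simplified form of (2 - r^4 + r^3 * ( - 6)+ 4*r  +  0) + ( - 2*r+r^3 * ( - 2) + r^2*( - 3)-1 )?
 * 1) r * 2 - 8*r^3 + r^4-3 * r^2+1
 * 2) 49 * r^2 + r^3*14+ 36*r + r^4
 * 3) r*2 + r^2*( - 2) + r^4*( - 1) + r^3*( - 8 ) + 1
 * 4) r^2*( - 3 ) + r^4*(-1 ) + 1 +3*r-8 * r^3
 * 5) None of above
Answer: 5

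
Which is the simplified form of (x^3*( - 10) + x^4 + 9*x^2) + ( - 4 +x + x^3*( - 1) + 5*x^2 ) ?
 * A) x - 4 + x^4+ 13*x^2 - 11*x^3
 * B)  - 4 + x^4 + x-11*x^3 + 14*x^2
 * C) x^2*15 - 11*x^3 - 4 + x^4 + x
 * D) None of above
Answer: B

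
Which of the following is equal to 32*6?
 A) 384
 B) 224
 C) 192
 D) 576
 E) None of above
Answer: C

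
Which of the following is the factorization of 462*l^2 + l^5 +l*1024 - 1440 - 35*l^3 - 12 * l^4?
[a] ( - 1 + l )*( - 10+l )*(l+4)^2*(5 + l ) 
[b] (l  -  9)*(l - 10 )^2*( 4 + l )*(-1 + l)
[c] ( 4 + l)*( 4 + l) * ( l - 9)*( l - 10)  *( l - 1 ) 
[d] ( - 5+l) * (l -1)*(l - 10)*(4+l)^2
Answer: c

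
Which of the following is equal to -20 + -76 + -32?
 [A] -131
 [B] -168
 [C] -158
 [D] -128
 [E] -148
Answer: D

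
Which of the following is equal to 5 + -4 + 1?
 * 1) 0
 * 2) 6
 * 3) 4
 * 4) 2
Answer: 4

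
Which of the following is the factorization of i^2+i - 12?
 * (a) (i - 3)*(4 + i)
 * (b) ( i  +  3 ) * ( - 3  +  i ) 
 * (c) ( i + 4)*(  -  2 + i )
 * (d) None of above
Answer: a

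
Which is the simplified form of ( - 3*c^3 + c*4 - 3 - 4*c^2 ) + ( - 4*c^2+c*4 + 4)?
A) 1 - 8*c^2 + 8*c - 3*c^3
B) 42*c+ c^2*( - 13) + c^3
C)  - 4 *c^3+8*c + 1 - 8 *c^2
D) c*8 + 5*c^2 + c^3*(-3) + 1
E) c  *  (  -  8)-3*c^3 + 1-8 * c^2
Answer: A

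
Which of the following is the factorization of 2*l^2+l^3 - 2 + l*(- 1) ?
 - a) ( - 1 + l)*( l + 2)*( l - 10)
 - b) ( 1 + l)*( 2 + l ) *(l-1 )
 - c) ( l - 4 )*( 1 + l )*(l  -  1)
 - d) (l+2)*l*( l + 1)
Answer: b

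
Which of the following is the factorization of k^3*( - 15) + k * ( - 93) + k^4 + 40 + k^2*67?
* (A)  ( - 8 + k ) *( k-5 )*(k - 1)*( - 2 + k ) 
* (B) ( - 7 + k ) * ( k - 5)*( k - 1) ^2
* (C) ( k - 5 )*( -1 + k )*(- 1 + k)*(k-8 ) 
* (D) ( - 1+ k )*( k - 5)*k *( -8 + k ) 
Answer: C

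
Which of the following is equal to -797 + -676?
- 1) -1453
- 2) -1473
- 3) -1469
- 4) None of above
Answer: 2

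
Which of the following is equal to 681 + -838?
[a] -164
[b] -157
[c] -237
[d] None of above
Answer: b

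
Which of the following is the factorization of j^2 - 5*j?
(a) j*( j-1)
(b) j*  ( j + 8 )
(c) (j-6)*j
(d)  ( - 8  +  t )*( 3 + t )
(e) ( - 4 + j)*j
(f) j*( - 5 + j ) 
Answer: f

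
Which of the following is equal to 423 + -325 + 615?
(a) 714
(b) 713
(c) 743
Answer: b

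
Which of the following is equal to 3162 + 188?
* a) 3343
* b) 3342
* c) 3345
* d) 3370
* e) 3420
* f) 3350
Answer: f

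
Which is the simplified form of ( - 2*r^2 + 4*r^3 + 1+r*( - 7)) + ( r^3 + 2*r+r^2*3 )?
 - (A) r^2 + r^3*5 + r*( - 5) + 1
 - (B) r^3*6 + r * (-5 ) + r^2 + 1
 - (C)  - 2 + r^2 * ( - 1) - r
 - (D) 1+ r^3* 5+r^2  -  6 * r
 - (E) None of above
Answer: A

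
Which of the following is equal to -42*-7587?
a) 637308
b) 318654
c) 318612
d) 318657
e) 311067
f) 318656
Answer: b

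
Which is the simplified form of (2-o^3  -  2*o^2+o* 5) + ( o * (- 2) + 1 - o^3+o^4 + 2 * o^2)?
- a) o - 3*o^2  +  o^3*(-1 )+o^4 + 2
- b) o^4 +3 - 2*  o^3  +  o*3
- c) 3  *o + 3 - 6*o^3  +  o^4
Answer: b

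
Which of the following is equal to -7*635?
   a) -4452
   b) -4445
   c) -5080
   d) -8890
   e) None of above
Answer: b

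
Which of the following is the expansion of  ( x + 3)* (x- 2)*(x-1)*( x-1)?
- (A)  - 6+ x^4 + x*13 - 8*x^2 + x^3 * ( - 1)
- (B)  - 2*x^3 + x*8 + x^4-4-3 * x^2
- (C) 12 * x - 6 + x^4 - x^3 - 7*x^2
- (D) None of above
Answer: D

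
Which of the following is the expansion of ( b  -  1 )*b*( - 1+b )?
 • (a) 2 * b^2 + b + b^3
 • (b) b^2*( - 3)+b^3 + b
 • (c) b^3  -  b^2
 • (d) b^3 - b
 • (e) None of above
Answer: e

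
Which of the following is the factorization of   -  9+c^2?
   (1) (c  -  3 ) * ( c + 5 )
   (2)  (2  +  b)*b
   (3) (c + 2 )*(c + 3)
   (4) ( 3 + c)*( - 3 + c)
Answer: 4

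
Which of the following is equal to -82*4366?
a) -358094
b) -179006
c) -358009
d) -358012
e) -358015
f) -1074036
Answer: d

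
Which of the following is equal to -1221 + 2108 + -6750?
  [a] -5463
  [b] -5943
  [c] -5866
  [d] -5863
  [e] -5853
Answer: d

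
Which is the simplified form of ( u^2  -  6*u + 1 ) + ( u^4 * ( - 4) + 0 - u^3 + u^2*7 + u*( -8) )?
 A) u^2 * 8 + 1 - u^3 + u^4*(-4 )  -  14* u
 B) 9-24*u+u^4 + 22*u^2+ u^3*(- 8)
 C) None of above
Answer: A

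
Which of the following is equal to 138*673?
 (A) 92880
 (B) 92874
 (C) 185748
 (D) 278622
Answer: B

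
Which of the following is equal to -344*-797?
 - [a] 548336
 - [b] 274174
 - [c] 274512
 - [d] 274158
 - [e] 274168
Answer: e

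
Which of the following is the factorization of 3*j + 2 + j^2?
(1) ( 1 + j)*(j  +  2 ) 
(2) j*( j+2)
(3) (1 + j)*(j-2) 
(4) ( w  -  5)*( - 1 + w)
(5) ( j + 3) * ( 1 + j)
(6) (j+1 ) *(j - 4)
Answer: 1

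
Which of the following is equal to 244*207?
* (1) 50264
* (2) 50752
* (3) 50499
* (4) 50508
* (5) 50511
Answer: 4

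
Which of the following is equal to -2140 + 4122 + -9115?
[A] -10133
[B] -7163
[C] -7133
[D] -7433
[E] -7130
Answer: C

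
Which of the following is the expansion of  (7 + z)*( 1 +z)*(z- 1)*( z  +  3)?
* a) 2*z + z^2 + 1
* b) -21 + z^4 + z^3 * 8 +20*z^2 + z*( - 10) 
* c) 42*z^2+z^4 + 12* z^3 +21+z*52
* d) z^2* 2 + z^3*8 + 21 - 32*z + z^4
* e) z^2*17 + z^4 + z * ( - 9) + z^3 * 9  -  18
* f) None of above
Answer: f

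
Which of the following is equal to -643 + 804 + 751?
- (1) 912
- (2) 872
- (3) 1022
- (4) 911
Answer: 1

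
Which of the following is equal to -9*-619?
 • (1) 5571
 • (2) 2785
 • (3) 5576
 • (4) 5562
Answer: 1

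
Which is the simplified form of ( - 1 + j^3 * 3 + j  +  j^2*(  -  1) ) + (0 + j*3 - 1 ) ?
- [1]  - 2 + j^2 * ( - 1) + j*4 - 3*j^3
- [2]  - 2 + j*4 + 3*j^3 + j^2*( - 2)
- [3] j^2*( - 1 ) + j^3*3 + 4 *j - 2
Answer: 3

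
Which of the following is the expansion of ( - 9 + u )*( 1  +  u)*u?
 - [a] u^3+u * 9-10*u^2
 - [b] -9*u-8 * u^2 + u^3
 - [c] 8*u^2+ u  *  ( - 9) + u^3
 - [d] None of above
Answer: b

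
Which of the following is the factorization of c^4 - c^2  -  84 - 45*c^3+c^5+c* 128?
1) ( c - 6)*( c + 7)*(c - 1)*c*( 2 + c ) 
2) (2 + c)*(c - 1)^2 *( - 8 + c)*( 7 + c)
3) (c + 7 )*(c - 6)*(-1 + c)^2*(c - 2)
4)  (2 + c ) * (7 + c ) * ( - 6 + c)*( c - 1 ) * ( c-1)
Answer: 4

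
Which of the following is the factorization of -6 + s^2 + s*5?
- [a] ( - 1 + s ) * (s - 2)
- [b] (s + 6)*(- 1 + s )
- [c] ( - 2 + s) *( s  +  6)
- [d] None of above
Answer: b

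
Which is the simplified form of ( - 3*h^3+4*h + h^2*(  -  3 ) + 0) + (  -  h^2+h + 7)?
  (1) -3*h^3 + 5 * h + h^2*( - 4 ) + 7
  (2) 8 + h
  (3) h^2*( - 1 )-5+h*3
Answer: 1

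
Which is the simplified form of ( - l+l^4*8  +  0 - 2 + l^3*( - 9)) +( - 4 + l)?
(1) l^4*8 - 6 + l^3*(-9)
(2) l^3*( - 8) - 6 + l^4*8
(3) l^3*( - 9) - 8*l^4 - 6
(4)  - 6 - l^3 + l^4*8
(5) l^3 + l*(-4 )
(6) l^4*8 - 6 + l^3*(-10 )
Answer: 1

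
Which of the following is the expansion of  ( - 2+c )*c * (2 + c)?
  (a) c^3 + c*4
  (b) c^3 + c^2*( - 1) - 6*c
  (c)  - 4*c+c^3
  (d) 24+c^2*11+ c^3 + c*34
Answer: c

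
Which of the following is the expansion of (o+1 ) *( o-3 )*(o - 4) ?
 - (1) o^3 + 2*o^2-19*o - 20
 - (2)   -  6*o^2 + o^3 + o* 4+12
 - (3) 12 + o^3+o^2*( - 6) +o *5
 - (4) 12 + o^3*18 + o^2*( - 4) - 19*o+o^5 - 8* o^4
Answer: 3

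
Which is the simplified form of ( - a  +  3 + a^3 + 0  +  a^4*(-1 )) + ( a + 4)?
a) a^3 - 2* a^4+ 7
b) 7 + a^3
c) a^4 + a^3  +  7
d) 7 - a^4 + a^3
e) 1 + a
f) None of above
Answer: d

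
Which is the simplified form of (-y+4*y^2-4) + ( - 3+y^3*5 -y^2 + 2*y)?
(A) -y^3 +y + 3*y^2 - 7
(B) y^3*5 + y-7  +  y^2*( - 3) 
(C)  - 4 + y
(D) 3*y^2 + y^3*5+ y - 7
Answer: D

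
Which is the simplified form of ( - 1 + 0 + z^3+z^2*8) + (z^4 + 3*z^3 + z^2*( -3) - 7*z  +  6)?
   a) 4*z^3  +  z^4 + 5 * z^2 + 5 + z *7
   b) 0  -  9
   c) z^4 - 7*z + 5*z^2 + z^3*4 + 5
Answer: c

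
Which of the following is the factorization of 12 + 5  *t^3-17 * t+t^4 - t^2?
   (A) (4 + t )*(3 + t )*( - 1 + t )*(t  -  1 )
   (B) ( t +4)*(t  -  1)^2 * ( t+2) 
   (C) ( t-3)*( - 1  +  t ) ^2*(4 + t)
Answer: A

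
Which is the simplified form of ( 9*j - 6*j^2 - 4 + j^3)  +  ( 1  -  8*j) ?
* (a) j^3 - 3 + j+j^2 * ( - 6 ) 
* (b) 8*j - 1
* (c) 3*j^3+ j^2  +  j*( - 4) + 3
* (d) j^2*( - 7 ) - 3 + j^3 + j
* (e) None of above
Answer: a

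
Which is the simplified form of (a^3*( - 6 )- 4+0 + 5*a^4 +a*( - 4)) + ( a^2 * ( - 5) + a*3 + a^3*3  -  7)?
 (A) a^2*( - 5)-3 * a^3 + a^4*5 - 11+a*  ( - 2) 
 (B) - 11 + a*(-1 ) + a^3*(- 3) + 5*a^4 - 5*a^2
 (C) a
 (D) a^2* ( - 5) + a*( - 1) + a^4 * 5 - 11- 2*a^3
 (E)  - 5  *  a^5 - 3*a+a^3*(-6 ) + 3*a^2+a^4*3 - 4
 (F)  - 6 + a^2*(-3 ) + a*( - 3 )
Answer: B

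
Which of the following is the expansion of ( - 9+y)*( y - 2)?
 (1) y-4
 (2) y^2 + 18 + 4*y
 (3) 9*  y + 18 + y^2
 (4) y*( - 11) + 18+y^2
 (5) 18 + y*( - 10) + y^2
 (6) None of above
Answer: 4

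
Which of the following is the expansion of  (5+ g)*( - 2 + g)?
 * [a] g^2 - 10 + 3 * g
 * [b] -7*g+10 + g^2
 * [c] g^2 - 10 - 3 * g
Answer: a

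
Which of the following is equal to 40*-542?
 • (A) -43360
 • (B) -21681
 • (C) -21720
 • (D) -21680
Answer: D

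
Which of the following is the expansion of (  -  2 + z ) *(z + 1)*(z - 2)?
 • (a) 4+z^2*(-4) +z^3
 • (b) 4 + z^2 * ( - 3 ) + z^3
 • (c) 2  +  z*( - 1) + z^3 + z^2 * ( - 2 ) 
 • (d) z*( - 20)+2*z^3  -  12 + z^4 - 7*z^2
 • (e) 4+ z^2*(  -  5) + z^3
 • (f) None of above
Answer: b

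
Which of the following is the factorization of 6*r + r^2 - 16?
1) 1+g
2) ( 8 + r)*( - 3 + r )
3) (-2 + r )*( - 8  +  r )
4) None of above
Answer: 4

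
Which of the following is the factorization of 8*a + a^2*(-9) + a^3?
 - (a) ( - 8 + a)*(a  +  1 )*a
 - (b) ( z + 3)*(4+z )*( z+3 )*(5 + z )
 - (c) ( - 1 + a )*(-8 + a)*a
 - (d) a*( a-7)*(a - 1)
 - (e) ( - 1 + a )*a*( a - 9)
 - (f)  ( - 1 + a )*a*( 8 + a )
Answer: c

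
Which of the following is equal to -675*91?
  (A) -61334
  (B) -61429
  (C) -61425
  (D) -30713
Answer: C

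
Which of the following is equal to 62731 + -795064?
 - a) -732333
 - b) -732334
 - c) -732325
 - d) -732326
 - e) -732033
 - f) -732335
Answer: a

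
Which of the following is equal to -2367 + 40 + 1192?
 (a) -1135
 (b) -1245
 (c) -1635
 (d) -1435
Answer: a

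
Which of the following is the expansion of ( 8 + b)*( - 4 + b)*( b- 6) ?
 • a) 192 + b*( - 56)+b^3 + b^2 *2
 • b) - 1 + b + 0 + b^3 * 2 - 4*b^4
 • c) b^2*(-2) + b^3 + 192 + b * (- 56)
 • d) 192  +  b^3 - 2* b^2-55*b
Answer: c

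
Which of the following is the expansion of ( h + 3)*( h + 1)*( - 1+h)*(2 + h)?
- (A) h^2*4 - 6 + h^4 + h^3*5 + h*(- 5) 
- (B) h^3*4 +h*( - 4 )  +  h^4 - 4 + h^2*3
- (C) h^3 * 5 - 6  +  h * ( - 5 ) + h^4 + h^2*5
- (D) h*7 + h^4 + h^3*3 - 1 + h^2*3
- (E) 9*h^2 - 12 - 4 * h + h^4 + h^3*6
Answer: C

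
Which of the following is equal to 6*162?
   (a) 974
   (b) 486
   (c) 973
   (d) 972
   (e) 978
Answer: d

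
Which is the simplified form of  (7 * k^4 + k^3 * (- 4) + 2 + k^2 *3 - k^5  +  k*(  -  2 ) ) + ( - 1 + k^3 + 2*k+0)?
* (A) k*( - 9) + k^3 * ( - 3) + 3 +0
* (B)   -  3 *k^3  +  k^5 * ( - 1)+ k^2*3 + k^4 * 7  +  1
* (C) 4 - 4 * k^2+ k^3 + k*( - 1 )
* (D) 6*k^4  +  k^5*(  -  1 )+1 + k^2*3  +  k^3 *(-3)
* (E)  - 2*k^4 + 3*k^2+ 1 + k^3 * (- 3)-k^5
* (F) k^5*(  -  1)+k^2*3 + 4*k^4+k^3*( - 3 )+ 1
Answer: B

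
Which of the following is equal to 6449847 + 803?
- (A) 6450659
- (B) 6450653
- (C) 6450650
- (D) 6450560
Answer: C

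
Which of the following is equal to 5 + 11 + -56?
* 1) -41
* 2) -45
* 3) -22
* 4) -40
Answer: 4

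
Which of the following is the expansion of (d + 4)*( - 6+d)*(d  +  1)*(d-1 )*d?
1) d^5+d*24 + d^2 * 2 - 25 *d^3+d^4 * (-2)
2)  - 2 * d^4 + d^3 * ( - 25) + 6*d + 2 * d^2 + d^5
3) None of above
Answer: 1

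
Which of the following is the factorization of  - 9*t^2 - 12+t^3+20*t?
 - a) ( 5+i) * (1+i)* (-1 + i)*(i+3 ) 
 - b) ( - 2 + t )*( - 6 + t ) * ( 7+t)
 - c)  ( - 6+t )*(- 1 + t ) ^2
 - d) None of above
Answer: d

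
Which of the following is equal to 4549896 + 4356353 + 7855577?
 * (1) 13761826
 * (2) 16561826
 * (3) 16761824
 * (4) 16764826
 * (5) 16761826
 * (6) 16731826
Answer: 5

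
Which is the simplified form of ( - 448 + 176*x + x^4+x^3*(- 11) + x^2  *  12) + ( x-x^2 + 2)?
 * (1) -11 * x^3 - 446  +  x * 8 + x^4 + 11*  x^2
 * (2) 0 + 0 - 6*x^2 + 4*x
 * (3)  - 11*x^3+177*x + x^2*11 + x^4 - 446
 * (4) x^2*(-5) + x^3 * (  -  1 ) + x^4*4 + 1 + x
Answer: 3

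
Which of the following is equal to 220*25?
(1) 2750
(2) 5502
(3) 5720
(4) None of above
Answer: 4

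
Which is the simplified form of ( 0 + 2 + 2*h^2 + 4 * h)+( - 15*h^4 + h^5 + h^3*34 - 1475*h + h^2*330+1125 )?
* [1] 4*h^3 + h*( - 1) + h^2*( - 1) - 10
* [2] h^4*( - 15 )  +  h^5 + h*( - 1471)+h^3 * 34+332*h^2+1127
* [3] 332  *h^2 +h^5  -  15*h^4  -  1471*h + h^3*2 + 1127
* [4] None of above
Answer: 2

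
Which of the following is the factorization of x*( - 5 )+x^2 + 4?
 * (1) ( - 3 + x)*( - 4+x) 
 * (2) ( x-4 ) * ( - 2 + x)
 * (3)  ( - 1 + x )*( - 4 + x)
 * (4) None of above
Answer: 3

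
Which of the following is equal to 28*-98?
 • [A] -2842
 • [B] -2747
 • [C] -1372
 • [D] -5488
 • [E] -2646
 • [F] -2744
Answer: F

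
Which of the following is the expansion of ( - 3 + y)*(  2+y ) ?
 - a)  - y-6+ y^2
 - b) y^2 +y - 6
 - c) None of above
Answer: a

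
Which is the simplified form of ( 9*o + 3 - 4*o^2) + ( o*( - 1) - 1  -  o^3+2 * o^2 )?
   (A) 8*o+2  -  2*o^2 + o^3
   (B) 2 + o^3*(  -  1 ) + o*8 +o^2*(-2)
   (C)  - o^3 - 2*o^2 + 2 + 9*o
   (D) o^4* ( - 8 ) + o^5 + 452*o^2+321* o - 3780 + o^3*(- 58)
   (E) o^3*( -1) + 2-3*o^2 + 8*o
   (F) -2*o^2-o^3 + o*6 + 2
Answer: B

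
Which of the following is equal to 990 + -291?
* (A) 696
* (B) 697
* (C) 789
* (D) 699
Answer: D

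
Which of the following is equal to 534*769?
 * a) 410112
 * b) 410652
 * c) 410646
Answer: c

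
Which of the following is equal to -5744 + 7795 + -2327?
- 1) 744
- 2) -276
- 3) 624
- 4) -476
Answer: 2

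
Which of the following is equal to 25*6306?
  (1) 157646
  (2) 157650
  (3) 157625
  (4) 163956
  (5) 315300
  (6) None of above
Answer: 2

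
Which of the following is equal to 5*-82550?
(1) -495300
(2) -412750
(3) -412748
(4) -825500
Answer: 2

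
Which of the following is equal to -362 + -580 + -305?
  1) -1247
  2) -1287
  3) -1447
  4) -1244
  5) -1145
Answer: 1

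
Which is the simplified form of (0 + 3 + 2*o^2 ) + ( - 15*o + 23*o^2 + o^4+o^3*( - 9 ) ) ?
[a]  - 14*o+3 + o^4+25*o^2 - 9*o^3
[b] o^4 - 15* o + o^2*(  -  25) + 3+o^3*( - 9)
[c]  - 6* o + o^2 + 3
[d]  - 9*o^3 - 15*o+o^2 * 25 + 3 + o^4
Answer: d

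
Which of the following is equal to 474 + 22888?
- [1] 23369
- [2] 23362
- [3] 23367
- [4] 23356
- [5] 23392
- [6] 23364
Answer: 2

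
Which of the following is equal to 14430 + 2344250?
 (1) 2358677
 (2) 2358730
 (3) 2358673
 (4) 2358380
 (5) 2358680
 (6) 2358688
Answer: 5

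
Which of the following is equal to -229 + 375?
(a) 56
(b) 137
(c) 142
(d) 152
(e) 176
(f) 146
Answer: f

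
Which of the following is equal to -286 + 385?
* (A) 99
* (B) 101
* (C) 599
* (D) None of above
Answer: A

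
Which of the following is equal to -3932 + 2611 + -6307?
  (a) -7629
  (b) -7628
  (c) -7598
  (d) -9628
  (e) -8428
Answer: b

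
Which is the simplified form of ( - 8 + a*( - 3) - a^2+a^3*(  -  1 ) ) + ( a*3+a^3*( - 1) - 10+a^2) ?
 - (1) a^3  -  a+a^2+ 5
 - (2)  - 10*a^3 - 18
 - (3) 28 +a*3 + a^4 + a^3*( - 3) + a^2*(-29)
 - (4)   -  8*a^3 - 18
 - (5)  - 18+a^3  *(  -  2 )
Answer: 5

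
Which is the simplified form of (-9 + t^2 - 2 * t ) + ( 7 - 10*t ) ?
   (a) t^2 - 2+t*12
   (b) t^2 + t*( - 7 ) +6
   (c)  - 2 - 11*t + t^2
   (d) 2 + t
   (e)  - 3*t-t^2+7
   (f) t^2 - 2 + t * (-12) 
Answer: f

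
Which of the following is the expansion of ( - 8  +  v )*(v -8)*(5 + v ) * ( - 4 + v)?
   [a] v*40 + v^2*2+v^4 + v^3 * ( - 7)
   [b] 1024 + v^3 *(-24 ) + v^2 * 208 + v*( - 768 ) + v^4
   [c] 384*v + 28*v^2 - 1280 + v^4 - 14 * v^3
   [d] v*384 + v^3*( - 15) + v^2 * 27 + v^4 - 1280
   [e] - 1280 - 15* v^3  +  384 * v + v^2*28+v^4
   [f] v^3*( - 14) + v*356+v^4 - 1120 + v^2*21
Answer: e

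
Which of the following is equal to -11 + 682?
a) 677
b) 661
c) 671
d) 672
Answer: c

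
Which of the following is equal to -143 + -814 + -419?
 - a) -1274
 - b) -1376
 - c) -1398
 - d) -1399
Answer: b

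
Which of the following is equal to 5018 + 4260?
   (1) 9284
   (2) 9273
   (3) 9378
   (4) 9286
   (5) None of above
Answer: 5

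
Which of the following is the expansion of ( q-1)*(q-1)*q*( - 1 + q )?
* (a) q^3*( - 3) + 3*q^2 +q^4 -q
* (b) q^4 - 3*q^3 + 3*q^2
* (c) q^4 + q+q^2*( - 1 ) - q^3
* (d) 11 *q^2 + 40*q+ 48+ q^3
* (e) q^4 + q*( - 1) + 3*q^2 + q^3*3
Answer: a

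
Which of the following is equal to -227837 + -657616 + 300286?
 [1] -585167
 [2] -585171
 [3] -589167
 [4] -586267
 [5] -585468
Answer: 1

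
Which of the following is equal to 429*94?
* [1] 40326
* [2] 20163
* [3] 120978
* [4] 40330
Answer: 1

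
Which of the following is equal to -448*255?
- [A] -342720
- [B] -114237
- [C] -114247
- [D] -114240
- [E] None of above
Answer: D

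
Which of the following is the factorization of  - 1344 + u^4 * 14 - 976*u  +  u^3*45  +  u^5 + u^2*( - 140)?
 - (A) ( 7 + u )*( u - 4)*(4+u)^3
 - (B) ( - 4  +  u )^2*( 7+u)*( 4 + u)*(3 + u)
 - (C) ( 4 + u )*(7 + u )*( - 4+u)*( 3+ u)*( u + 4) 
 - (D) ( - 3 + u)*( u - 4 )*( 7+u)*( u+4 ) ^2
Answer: C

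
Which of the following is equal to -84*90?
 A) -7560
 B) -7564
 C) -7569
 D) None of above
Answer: A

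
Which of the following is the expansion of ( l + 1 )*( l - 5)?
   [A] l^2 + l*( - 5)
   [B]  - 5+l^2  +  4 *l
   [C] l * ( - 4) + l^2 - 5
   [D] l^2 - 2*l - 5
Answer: C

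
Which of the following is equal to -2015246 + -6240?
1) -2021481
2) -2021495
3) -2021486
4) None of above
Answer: 3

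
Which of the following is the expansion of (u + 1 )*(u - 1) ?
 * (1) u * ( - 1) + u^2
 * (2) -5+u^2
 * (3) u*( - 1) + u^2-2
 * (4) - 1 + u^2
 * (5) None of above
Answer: 4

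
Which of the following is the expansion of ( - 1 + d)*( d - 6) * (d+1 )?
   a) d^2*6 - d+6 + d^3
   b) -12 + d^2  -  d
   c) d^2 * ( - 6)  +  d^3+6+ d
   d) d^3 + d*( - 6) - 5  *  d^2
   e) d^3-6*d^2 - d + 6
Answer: e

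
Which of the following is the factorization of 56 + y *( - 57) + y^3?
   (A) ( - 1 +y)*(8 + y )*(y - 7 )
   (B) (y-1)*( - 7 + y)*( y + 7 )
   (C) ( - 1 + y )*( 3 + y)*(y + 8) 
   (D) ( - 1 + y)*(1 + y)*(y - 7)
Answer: A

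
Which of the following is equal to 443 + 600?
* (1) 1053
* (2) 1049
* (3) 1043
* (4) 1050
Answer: 3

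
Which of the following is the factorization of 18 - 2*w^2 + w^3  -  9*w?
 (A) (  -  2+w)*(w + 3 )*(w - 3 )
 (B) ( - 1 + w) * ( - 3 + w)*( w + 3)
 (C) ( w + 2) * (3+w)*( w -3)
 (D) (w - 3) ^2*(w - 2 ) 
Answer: A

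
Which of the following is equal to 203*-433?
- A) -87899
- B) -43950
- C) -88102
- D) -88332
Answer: A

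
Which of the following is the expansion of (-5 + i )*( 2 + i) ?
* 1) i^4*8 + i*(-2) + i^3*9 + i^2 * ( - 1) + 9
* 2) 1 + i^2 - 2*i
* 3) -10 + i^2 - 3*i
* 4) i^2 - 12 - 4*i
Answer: 3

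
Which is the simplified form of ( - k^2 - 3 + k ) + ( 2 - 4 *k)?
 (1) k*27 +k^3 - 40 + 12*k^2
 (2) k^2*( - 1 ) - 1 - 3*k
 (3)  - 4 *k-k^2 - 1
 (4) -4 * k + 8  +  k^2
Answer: 2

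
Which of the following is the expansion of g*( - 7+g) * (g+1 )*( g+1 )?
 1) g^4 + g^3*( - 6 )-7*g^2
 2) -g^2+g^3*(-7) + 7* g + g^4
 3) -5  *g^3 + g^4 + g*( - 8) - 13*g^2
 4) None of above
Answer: 4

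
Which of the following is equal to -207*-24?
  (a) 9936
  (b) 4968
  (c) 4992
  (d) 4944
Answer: b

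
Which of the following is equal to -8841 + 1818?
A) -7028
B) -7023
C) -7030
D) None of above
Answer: B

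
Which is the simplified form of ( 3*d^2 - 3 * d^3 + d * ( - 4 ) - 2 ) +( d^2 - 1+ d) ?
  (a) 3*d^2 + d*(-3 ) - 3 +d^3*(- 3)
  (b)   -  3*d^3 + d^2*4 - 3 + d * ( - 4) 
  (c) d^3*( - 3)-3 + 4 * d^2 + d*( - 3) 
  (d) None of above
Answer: c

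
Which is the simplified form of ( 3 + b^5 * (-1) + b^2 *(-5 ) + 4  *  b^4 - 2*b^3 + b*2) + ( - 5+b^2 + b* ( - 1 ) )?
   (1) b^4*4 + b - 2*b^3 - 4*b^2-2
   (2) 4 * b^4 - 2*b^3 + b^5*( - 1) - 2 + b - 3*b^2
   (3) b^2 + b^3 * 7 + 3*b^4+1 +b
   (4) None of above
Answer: 4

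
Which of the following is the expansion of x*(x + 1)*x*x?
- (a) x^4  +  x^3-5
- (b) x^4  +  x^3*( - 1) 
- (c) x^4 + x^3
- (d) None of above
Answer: c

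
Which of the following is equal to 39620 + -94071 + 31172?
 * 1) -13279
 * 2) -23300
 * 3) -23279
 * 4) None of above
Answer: 3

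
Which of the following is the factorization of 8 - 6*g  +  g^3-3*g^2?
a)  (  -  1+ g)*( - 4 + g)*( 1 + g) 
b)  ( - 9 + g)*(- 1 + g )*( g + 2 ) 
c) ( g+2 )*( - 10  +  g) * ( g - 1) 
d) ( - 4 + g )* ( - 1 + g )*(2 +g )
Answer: d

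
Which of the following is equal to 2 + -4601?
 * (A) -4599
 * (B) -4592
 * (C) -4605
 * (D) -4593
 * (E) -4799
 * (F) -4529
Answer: A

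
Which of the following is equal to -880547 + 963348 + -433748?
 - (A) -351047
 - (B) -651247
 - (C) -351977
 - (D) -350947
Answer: D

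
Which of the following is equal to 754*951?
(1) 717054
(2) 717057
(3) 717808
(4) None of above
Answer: 1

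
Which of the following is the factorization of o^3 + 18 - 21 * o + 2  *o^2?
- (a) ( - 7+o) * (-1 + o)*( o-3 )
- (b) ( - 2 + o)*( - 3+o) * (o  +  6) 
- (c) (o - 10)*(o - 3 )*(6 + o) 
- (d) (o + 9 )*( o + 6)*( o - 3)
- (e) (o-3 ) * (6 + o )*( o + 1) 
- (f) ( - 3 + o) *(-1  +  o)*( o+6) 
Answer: f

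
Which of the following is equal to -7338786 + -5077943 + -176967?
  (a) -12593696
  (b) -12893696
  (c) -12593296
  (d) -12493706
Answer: a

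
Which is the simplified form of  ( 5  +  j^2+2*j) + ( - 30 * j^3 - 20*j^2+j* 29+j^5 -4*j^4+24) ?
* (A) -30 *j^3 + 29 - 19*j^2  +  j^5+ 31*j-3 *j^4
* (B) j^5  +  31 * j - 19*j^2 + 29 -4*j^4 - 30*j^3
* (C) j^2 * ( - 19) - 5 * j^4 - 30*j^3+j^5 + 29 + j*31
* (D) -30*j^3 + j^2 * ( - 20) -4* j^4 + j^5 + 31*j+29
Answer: B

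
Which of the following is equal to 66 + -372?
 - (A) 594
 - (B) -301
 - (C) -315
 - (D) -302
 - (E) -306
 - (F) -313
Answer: E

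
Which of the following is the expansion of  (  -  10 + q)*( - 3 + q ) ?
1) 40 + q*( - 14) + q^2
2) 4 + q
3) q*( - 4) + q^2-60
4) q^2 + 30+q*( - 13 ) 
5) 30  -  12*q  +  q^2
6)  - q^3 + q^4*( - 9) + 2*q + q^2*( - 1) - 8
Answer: 4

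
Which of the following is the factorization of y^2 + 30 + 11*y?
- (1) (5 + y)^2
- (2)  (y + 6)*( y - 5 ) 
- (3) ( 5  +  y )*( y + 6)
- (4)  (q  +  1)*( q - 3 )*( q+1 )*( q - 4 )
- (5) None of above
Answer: 3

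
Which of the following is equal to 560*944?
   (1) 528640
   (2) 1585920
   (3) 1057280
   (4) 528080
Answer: 1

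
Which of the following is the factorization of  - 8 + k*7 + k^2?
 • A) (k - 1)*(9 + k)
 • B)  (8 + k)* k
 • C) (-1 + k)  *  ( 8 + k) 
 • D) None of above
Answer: C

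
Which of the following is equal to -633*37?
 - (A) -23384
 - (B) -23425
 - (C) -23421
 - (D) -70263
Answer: C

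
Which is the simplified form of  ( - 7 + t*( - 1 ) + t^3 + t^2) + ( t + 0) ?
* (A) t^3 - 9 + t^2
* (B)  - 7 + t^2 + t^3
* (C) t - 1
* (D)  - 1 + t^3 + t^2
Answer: B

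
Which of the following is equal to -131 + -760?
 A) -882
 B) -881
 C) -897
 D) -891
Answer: D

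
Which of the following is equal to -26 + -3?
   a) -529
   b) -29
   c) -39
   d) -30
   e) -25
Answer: b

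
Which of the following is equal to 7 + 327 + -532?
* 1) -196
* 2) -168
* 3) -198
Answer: 3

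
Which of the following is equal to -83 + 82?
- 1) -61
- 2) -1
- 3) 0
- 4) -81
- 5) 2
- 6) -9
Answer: 2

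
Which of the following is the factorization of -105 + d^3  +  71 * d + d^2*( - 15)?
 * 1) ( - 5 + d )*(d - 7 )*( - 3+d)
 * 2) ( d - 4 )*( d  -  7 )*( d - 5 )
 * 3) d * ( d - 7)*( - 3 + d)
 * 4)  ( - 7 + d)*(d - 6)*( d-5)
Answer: 1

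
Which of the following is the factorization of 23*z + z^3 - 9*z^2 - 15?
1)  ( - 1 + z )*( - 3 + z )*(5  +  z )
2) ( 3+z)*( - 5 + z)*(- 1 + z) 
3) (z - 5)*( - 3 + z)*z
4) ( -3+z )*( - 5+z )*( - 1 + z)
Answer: 4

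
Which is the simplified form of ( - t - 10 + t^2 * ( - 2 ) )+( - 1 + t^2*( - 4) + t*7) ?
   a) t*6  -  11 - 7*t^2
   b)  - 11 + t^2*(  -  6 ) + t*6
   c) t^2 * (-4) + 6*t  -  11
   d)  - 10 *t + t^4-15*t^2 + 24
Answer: b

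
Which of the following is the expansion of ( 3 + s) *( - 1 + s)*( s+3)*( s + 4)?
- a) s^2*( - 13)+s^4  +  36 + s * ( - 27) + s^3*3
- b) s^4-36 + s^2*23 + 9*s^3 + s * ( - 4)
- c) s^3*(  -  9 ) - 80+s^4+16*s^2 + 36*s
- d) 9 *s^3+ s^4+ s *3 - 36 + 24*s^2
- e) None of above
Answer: e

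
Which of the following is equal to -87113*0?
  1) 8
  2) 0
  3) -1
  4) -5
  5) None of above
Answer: 2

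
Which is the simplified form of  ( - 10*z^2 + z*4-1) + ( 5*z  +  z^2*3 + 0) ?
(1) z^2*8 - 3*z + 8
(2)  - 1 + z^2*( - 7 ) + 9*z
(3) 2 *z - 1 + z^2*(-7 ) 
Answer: 2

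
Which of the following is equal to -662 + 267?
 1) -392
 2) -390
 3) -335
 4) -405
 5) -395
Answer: 5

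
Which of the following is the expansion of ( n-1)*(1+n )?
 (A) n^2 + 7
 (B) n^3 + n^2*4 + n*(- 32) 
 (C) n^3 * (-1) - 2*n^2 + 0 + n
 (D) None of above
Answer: D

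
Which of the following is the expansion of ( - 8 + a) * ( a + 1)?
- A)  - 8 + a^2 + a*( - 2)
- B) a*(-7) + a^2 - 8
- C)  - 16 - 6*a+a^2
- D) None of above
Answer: B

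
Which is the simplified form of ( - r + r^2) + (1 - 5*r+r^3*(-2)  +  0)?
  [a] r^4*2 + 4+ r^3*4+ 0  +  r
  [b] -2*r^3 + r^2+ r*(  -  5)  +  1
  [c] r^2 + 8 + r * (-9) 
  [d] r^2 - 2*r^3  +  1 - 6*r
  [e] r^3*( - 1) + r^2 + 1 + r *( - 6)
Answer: d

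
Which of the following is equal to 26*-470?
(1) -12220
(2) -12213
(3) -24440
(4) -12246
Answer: 1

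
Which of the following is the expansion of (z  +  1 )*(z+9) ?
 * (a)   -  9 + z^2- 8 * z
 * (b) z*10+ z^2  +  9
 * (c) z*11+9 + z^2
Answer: b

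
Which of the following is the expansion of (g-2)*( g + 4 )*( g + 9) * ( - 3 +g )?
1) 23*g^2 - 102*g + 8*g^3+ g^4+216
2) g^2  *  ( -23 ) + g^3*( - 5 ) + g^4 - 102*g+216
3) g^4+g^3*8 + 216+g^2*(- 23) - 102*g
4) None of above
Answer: 3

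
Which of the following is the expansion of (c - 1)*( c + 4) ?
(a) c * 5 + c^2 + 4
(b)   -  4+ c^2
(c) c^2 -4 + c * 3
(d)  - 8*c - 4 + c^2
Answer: c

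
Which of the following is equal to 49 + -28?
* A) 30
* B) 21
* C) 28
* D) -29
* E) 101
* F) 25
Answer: B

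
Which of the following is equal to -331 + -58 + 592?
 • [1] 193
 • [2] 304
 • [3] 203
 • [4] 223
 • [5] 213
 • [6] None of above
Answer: 3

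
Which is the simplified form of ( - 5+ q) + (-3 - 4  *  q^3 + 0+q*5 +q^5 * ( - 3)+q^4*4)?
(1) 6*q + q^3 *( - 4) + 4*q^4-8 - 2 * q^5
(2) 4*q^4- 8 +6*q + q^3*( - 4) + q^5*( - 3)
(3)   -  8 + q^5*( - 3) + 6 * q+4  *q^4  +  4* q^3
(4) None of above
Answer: 2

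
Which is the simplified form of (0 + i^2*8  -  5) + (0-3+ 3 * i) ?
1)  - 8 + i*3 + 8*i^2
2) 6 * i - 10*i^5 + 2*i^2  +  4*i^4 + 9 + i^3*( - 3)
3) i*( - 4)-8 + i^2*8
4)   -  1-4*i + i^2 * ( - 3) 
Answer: 1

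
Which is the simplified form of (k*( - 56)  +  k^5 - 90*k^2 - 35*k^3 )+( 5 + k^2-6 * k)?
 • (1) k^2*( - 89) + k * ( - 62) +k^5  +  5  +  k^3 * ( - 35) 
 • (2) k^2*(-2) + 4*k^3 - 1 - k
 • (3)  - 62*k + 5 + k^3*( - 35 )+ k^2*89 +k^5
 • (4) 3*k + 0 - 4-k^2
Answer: 1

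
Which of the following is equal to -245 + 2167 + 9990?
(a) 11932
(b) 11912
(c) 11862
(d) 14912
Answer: b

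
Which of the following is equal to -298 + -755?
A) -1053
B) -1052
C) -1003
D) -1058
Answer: A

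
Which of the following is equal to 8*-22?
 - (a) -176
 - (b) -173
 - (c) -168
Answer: a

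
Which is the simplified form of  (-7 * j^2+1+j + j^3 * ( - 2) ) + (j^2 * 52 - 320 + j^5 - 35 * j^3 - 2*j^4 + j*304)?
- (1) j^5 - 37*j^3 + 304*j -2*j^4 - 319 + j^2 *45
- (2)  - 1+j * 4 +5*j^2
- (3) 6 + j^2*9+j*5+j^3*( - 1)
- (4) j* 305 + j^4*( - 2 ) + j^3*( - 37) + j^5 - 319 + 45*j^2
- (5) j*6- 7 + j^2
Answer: 4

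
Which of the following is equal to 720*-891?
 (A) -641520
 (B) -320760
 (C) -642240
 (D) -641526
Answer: A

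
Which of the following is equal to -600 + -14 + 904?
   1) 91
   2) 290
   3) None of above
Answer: 2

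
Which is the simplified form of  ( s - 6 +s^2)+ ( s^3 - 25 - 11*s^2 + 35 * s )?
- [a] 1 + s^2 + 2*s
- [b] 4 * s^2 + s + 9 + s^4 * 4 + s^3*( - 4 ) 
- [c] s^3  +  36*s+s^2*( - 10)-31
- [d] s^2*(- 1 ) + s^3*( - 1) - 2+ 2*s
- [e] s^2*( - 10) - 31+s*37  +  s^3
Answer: c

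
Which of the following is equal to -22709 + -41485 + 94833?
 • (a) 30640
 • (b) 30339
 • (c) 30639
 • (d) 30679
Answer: c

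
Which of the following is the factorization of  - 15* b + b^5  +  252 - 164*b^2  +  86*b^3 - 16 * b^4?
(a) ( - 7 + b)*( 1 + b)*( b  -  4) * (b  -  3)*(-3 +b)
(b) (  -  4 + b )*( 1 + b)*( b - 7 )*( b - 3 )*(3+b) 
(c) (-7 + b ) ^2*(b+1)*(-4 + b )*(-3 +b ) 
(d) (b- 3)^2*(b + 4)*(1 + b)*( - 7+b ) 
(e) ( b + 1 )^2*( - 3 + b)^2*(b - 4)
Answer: a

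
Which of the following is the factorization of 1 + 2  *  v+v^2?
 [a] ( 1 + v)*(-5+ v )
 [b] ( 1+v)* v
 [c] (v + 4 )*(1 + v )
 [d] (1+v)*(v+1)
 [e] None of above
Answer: d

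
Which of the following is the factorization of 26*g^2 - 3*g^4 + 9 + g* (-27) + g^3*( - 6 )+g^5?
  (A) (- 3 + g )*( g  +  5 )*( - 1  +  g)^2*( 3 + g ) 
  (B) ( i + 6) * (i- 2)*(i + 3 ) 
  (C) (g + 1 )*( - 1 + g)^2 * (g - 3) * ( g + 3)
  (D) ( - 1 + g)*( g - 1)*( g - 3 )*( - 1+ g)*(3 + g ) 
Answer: D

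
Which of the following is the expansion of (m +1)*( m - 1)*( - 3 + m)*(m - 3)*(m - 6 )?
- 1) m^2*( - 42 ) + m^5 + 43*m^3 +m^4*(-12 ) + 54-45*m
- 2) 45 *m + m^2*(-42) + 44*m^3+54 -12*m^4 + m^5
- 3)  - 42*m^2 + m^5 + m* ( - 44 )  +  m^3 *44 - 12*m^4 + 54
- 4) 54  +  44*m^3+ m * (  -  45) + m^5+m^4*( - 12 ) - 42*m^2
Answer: 4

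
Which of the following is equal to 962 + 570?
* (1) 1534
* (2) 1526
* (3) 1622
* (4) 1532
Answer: 4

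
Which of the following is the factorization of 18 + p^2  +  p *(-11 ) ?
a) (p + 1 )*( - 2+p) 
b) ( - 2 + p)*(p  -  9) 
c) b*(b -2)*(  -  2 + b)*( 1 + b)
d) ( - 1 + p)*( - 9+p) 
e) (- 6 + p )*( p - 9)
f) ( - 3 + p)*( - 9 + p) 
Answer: b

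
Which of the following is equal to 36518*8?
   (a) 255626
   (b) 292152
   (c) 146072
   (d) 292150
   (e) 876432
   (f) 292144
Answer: f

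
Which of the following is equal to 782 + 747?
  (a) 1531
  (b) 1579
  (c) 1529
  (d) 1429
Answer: c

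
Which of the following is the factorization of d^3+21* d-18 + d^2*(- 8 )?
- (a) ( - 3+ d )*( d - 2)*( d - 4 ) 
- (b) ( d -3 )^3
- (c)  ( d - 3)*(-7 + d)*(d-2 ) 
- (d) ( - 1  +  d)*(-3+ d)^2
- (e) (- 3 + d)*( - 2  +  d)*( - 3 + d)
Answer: e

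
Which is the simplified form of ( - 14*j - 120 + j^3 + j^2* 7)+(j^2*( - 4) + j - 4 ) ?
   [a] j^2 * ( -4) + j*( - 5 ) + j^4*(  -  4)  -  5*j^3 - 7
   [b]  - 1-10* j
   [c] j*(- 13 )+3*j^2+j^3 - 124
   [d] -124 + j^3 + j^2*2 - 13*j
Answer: c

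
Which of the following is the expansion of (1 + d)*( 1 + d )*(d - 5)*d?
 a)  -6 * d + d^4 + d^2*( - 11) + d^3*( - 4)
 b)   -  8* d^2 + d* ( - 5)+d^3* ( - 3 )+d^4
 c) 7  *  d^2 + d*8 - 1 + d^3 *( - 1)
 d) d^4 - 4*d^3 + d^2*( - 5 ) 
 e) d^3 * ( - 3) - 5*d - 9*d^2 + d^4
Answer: e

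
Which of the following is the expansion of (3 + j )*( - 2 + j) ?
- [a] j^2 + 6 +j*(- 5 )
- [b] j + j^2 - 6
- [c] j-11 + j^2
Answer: b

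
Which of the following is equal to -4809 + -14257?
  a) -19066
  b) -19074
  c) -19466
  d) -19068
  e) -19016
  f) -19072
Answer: a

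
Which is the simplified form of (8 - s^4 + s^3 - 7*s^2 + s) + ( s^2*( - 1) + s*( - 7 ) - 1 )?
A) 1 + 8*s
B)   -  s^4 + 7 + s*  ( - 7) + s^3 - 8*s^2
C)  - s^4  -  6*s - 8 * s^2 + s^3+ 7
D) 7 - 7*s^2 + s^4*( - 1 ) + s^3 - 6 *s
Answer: C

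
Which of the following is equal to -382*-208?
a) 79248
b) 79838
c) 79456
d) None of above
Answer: c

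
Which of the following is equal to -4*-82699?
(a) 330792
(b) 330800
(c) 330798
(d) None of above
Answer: d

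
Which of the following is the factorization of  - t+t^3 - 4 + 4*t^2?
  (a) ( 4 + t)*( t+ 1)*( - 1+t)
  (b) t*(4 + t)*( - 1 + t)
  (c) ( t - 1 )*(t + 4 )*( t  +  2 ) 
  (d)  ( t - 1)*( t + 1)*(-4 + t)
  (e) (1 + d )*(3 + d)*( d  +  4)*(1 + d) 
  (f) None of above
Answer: a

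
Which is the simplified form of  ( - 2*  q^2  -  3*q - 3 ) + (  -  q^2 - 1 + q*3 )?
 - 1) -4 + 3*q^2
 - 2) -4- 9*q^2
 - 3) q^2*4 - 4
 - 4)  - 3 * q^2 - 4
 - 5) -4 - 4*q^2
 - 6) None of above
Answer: 4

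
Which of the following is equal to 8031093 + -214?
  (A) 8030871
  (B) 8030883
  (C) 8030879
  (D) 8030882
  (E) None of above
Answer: C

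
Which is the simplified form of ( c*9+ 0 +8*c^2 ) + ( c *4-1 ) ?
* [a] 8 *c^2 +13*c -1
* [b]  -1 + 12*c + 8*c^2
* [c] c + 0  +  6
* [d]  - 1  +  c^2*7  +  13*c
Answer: a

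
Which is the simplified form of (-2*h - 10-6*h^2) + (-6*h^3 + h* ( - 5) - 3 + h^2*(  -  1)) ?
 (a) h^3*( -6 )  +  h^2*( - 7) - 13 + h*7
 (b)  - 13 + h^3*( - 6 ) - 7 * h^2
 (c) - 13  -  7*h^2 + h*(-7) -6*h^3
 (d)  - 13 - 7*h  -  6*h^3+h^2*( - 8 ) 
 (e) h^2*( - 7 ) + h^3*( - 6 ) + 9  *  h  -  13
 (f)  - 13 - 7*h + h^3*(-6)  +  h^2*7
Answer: c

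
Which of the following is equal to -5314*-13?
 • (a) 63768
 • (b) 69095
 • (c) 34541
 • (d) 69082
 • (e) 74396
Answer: d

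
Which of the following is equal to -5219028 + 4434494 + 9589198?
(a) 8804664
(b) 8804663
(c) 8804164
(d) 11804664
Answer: a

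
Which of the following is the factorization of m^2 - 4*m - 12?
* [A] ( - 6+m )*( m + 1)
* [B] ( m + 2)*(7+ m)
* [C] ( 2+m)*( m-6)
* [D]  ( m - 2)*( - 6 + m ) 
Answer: C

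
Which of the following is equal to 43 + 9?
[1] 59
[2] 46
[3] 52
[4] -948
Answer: 3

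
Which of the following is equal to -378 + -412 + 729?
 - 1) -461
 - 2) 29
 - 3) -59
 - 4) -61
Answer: 4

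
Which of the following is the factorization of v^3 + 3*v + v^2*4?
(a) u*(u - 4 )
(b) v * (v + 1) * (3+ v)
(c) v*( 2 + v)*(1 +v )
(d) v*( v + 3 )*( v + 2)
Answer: b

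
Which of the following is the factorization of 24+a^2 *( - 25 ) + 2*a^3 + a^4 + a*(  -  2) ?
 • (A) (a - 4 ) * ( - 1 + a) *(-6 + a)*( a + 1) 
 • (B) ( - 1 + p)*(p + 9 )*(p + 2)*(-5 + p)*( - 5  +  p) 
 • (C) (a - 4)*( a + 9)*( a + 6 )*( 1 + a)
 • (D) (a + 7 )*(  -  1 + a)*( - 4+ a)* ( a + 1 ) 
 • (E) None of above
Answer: E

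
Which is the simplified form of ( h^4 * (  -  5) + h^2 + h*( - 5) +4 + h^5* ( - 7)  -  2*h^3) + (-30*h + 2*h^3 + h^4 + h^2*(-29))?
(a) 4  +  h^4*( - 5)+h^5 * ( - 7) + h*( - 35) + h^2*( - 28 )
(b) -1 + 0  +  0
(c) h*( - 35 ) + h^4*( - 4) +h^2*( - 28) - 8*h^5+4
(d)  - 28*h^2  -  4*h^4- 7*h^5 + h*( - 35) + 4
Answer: d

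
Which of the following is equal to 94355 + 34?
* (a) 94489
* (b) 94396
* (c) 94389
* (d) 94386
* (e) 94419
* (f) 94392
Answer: c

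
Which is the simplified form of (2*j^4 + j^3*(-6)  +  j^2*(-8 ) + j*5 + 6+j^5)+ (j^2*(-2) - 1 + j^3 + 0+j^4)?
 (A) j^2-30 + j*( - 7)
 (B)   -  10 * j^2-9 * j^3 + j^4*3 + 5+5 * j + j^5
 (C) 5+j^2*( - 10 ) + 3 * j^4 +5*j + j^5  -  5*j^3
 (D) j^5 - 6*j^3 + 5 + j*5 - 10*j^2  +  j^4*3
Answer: C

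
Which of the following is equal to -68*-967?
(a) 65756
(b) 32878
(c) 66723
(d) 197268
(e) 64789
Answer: a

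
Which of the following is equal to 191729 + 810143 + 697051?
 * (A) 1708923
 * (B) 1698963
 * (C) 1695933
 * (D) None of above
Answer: D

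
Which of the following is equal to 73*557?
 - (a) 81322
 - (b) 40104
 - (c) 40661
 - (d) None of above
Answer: c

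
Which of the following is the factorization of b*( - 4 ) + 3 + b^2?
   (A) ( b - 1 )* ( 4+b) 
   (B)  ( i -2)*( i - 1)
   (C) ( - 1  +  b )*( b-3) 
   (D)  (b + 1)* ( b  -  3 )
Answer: C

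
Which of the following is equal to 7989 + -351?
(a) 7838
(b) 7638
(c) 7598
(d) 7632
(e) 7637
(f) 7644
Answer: b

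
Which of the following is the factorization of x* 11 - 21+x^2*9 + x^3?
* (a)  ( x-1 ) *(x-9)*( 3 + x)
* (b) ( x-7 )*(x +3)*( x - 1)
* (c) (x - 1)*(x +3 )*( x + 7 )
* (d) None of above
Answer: c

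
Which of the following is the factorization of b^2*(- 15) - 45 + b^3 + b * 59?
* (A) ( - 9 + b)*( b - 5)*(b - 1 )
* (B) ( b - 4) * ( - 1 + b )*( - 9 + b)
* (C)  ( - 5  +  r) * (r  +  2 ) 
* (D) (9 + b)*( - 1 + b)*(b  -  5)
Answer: A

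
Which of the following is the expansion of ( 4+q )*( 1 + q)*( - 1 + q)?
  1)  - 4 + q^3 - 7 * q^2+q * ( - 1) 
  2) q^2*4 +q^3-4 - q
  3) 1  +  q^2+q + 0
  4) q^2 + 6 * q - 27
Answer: 2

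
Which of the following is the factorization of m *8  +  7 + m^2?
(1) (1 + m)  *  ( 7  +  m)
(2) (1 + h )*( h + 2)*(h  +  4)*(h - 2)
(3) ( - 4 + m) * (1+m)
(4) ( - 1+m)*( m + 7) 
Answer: 1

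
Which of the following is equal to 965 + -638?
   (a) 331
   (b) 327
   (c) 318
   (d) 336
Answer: b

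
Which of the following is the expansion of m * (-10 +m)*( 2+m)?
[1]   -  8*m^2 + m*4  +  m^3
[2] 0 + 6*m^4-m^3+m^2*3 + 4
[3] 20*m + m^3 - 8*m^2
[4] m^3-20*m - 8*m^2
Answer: 4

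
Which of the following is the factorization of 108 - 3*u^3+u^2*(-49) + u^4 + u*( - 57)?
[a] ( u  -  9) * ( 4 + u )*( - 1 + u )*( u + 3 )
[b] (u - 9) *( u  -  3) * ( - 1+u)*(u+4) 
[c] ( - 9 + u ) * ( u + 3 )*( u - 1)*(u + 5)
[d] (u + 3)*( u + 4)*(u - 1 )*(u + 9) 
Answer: a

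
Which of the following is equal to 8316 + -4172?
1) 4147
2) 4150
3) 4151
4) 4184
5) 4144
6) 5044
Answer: 5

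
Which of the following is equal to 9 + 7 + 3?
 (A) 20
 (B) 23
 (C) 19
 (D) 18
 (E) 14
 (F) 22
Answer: C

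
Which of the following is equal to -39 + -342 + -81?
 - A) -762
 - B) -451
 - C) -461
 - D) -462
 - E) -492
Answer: D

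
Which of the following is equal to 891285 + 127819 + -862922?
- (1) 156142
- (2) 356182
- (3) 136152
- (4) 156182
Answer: 4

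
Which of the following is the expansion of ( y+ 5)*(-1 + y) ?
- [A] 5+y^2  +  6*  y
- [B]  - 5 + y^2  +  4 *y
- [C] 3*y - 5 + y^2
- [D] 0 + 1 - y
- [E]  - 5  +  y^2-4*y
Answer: B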